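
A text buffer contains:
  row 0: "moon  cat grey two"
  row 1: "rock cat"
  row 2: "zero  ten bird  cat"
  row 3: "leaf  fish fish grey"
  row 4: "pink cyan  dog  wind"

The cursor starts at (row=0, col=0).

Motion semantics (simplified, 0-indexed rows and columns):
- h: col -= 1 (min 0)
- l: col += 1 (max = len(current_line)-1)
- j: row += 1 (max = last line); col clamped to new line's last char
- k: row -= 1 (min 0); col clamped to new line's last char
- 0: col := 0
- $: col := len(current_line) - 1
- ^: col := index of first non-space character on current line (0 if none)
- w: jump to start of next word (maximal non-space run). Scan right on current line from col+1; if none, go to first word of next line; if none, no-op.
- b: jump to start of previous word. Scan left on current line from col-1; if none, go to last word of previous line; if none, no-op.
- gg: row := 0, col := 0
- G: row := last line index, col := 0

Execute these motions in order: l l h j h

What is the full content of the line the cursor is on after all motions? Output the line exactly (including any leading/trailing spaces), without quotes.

After 1 (l): row=0 col=1 char='o'
After 2 (l): row=0 col=2 char='o'
After 3 (h): row=0 col=1 char='o'
After 4 (j): row=1 col=1 char='o'
After 5 (h): row=1 col=0 char='r'

Answer: rock cat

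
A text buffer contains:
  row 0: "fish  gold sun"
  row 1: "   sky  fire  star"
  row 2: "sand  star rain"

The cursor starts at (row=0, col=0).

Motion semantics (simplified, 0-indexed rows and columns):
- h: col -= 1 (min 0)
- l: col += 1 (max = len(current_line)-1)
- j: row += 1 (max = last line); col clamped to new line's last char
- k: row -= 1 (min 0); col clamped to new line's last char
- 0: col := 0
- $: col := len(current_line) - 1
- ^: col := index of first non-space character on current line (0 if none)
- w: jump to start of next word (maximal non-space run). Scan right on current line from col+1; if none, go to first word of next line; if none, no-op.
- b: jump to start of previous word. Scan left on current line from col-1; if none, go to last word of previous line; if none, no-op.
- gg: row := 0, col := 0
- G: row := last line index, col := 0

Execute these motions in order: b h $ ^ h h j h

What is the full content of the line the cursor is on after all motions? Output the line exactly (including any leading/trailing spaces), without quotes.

Answer:    sky  fire  star

Derivation:
After 1 (b): row=0 col=0 char='f'
After 2 (h): row=0 col=0 char='f'
After 3 ($): row=0 col=13 char='n'
After 4 (^): row=0 col=0 char='f'
After 5 (h): row=0 col=0 char='f'
After 6 (h): row=0 col=0 char='f'
After 7 (j): row=1 col=0 char='_'
After 8 (h): row=1 col=0 char='_'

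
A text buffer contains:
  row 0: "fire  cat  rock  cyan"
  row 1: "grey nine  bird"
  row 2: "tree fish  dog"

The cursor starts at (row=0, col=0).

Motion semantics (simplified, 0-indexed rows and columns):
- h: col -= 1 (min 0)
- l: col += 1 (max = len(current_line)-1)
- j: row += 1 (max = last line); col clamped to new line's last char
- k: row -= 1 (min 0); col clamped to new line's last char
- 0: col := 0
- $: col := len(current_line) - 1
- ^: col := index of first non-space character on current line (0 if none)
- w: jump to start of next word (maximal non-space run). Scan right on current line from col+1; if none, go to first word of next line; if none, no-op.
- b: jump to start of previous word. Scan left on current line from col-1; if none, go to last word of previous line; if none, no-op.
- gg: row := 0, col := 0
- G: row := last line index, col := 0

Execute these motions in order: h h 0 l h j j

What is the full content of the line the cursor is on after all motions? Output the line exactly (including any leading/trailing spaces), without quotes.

Answer: tree fish  dog

Derivation:
After 1 (h): row=0 col=0 char='f'
After 2 (h): row=0 col=0 char='f'
After 3 (0): row=0 col=0 char='f'
After 4 (l): row=0 col=1 char='i'
After 5 (h): row=0 col=0 char='f'
After 6 (j): row=1 col=0 char='g'
After 7 (j): row=2 col=0 char='t'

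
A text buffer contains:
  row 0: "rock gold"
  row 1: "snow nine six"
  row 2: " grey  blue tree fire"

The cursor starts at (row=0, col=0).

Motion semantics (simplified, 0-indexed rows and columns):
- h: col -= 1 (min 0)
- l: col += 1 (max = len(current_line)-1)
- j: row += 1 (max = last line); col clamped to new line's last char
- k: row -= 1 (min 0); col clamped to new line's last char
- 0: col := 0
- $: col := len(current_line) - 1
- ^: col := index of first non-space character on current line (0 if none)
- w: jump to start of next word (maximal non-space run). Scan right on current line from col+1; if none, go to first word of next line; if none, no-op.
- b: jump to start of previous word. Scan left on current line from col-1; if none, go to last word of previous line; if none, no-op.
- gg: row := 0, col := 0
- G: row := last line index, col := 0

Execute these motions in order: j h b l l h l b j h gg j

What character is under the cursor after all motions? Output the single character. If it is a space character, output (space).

Answer: s

Derivation:
After 1 (j): row=1 col=0 char='s'
After 2 (h): row=1 col=0 char='s'
After 3 (b): row=0 col=5 char='g'
After 4 (l): row=0 col=6 char='o'
After 5 (l): row=0 col=7 char='l'
After 6 (h): row=0 col=6 char='o'
After 7 (l): row=0 col=7 char='l'
After 8 (b): row=0 col=5 char='g'
After 9 (j): row=1 col=5 char='n'
After 10 (h): row=1 col=4 char='_'
After 11 (gg): row=0 col=0 char='r'
After 12 (j): row=1 col=0 char='s'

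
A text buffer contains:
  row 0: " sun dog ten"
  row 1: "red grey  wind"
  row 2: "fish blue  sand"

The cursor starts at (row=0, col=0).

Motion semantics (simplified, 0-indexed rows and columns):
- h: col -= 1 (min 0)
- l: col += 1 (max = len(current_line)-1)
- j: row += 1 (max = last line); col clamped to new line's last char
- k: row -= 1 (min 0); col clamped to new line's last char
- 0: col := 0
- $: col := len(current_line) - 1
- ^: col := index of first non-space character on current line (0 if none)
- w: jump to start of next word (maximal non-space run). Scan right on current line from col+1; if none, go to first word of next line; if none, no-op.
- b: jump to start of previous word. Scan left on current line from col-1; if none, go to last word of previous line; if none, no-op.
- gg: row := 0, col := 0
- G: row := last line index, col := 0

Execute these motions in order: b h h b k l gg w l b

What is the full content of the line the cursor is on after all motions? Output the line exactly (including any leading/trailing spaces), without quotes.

Answer:  sun dog ten

Derivation:
After 1 (b): row=0 col=0 char='_'
After 2 (h): row=0 col=0 char='_'
After 3 (h): row=0 col=0 char='_'
After 4 (b): row=0 col=0 char='_'
After 5 (k): row=0 col=0 char='_'
After 6 (l): row=0 col=1 char='s'
After 7 (gg): row=0 col=0 char='_'
After 8 (w): row=0 col=1 char='s'
After 9 (l): row=0 col=2 char='u'
After 10 (b): row=0 col=1 char='s'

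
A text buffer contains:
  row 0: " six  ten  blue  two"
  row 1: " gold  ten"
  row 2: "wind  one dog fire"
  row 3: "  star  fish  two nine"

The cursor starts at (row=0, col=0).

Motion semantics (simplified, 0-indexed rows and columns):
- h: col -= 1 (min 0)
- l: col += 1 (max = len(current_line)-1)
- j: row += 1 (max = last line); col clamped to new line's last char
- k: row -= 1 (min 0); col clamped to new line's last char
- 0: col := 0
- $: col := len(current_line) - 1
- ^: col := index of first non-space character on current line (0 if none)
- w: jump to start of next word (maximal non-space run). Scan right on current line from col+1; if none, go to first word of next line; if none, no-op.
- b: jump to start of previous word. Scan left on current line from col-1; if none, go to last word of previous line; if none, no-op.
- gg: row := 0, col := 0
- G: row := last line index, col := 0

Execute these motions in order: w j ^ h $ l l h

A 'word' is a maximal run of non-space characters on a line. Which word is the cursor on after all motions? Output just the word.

Answer: ten

Derivation:
After 1 (w): row=0 col=1 char='s'
After 2 (j): row=1 col=1 char='g'
After 3 (^): row=1 col=1 char='g'
After 4 (h): row=1 col=0 char='_'
After 5 ($): row=1 col=9 char='n'
After 6 (l): row=1 col=9 char='n'
After 7 (l): row=1 col=9 char='n'
After 8 (h): row=1 col=8 char='e'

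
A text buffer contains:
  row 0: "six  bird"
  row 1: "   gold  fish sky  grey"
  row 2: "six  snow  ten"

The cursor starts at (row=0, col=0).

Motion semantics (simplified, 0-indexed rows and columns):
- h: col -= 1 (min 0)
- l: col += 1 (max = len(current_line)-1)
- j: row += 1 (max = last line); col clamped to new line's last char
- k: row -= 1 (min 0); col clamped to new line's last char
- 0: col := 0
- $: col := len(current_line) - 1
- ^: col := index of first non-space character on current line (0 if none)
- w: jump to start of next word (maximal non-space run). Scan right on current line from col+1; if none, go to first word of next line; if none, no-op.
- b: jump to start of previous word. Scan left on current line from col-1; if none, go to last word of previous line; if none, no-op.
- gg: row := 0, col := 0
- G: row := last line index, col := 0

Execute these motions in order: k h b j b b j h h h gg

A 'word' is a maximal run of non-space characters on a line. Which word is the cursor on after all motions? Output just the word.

Answer: six

Derivation:
After 1 (k): row=0 col=0 char='s'
After 2 (h): row=0 col=0 char='s'
After 3 (b): row=0 col=0 char='s'
After 4 (j): row=1 col=0 char='_'
After 5 (b): row=0 col=5 char='b'
After 6 (b): row=0 col=0 char='s'
After 7 (j): row=1 col=0 char='_'
After 8 (h): row=1 col=0 char='_'
After 9 (h): row=1 col=0 char='_'
After 10 (h): row=1 col=0 char='_'
After 11 (gg): row=0 col=0 char='s'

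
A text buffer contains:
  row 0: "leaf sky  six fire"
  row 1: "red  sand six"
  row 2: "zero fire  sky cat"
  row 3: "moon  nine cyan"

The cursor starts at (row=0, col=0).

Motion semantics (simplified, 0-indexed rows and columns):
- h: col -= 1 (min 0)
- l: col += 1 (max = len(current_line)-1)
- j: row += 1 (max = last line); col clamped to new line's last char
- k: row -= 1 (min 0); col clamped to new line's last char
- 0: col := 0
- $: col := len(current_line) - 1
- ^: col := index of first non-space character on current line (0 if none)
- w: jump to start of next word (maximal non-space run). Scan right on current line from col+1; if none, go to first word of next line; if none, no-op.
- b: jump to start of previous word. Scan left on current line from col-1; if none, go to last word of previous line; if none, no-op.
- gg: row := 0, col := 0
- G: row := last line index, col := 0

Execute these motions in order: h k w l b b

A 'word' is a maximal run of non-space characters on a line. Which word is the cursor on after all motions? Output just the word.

Answer: leaf

Derivation:
After 1 (h): row=0 col=0 char='l'
After 2 (k): row=0 col=0 char='l'
After 3 (w): row=0 col=5 char='s'
After 4 (l): row=0 col=6 char='k'
After 5 (b): row=0 col=5 char='s'
After 6 (b): row=0 col=0 char='l'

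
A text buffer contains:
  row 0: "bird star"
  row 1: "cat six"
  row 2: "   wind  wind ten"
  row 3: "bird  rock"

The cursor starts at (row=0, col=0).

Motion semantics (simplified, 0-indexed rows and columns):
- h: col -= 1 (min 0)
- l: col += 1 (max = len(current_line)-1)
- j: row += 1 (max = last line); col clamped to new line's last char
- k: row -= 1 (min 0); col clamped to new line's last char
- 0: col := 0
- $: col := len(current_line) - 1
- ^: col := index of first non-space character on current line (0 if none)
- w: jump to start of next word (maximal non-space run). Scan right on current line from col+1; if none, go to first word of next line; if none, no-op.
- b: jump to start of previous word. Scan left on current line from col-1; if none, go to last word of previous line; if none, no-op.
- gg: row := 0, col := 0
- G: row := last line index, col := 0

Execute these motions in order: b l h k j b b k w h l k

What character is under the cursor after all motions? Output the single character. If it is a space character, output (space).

Answer: s

Derivation:
After 1 (b): row=0 col=0 char='b'
After 2 (l): row=0 col=1 char='i'
After 3 (h): row=0 col=0 char='b'
After 4 (k): row=0 col=0 char='b'
After 5 (j): row=1 col=0 char='c'
After 6 (b): row=0 col=5 char='s'
After 7 (b): row=0 col=0 char='b'
After 8 (k): row=0 col=0 char='b'
After 9 (w): row=0 col=5 char='s'
After 10 (h): row=0 col=4 char='_'
After 11 (l): row=0 col=5 char='s'
After 12 (k): row=0 col=5 char='s'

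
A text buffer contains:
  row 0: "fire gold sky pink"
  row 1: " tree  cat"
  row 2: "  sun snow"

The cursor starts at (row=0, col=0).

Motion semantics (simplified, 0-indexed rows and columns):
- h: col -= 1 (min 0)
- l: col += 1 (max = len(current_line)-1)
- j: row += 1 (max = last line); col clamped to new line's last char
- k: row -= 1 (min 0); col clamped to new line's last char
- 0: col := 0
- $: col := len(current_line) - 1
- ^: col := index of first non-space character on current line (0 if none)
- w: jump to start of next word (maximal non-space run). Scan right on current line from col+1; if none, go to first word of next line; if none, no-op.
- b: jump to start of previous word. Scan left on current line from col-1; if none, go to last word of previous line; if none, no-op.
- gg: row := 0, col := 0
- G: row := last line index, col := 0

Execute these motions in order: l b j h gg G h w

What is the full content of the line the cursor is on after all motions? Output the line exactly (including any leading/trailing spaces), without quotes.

Answer:   sun snow

Derivation:
After 1 (l): row=0 col=1 char='i'
After 2 (b): row=0 col=0 char='f'
After 3 (j): row=1 col=0 char='_'
After 4 (h): row=1 col=0 char='_'
After 5 (gg): row=0 col=0 char='f'
After 6 (G): row=2 col=0 char='_'
After 7 (h): row=2 col=0 char='_'
After 8 (w): row=2 col=2 char='s'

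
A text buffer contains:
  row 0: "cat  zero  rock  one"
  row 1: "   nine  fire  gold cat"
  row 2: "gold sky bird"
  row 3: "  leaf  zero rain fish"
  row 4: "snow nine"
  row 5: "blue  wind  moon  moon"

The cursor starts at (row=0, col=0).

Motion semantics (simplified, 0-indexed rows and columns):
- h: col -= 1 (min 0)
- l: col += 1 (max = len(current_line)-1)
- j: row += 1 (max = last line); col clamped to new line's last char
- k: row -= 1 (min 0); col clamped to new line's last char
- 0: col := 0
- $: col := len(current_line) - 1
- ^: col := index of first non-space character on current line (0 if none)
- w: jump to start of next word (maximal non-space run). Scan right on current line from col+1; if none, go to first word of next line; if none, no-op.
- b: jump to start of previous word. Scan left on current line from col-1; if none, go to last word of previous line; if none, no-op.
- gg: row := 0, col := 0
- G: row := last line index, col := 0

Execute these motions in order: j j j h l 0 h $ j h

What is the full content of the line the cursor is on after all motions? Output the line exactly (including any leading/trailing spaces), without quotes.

Answer: snow nine

Derivation:
After 1 (j): row=1 col=0 char='_'
After 2 (j): row=2 col=0 char='g'
After 3 (j): row=3 col=0 char='_'
After 4 (h): row=3 col=0 char='_'
After 5 (l): row=3 col=1 char='_'
After 6 (0): row=3 col=0 char='_'
After 7 (h): row=3 col=0 char='_'
After 8 ($): row=3 col=21 char='h'
After 9 (j): row=4 col=8 char='e'
After 10 (h): row=4 col=7 char='n'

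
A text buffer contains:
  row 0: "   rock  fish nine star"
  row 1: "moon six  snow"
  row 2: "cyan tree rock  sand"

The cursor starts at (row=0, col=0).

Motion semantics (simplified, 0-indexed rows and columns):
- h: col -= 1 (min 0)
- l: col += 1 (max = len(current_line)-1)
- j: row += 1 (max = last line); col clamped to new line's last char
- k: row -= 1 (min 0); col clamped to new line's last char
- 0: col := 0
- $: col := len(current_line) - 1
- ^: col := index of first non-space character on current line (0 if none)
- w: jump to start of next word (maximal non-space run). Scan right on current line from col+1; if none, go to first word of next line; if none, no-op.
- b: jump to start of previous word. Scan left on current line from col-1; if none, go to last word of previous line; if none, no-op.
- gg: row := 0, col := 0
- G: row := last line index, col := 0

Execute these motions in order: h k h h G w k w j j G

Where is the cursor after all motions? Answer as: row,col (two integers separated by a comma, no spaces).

After 1 (h): row=0 col=0 char='_'
After 2 (k): row=0 col=0 char='_'
After 3 (h): row=0 col=0 char='_'
After 4 (h): row=0 col=0 char='_'
After 5 (G): row=2 col=0 char='c'
After 6 (w): row=2 col=5 char='t'
After 7 (k): row=1 col=5 char='s'
After 8 (w): row=1 col=10 char='s'
After 9 (j): row=2 col=10 char='r'
After 10 (j): row=2 col=10 char='r'
After 11 (G): row=2 col=0 char='c'

Answer: 2,0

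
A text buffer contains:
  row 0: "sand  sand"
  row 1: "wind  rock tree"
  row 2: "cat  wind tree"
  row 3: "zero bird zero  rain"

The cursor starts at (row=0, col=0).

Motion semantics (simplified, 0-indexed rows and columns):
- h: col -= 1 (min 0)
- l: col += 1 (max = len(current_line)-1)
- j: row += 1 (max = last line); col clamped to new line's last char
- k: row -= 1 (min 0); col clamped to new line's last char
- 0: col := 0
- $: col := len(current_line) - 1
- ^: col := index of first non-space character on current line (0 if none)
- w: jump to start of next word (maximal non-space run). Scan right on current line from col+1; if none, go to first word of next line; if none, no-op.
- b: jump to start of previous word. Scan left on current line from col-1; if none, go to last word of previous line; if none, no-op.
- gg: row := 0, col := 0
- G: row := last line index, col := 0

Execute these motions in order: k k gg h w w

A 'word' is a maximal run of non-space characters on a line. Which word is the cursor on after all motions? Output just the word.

After 1 (k): row=0 col=0 char='s'
After 2 (k): row=0 col=0 char='s'
After 3 (gg): row=0 col=0 char='s'
After 4 (h): row=0 col=0 char='s'
After 5 (w): row=0 col=6 char='s'
After 6 (w): row=1 col=0 char='w'

Answer: wind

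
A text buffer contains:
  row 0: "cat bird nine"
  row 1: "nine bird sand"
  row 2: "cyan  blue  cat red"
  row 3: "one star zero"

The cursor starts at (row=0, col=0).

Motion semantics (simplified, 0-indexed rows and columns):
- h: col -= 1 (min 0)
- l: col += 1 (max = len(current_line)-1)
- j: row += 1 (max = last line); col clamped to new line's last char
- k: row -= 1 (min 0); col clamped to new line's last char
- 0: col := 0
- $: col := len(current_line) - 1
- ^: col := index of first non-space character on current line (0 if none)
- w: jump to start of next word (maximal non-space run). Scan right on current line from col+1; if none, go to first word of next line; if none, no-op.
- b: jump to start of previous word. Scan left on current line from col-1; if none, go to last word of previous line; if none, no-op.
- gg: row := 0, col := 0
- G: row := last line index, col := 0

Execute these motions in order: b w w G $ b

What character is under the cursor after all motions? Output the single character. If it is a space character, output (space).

After 1 (b): row=0 col=0 char='c'
After 2 (w): row=0 col=4 char='b'
After 3 (w): row=0 col=9 char='n'
After 4 (G): row=3 col=0 char='o'
After 5 ($): row=3 col=12 char='o'
After 6 (b): row=3 col=9 char='z'

Answer: z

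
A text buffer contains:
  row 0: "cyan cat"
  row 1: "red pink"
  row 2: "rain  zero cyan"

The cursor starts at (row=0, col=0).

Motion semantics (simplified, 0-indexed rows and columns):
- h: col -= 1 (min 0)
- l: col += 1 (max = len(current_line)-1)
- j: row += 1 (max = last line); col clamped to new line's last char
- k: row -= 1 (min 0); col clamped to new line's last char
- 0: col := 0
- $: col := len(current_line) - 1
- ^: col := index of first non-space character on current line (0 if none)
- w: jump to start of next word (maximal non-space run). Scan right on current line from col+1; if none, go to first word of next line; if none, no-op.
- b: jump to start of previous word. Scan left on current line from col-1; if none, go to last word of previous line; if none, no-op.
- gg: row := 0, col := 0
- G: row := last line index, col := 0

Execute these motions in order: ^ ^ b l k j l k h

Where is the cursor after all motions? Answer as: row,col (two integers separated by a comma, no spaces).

After 1 (^): row=0 col=0 char='c'
After 2 (^): row=0 col=0 char='c'
After 3 (b): row=0 col=0 char='c'
After 4 (l): row=0 col=1 char='y'
After 5 (k): row=0 col=1 char='y'
After 6 (j): row=1 col=1 char='e'
After 7 (l): row=1 col=2 char='d'
After 8 (k): row=0 col=2 char='a'
After 9 (h): row=0 col=1 char='y'

Answer: 0,1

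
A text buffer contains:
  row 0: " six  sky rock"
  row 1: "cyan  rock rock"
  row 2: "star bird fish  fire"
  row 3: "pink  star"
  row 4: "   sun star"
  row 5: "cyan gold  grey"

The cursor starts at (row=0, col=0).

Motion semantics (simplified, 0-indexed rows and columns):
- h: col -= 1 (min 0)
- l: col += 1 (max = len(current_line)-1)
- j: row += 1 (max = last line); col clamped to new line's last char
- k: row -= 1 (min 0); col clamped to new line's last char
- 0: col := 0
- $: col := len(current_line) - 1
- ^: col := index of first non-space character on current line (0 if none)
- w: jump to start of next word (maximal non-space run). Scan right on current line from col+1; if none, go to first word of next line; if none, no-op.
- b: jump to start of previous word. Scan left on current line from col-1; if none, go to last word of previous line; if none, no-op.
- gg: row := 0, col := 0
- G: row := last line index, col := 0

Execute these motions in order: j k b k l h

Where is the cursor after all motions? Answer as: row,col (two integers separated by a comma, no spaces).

After 1 (j): row=1 col=0 char='c'
After 2 (k): row=0 col=0 char='_'
After 3 (b): row=0 col=0 char='_'
After 4 (k): row=0 col=0 char='_'
After 5 (l): row=0 col=1 char='s'
After 6 (h): row=0 col=0 char='_'

Answer: 0,0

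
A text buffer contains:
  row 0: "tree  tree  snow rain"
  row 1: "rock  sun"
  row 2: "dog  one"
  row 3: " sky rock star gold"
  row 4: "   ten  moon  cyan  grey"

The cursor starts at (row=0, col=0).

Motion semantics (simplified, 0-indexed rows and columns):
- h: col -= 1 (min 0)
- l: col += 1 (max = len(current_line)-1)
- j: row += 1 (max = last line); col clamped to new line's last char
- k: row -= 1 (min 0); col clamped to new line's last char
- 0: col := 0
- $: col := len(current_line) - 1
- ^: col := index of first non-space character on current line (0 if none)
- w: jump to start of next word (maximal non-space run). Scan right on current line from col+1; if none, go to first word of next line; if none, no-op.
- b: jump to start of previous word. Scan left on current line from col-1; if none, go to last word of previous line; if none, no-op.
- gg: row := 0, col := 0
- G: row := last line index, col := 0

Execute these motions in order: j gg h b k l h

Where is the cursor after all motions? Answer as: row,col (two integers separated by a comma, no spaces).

Answer: 0,0

Derivation:
After 1 (j): row=1 col=0 char='r'
After 2 (gg): row=0 col=0 char='t'
After 3 (h): row=0 col=0 char='t'
After 4 (b): row=0 col=0 char='t'
After 5 (k): row=0 col=0 char='t'
After 6 (l): row=0 col=1 char='r'
After 7 (h): row=0 col=0 char='t'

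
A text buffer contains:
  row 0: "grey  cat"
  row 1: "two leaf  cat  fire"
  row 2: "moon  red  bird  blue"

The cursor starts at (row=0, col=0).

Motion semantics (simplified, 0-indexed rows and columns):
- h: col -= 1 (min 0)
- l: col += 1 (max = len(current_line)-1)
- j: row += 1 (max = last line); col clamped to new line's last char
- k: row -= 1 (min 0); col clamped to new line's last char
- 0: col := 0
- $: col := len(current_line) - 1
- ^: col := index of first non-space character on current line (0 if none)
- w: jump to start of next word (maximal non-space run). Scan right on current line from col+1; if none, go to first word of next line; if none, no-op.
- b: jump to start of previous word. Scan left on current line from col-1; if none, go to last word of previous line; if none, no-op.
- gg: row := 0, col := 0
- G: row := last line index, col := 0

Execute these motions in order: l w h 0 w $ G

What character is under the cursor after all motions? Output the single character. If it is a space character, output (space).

After 1 (l): row=0 col=1 char='r'
After 2 (w): row=0 col=6 char='c'
After 3 (h): row=0 col=5 char='_'
After 4 (0): row=0 col=0 char='g'
After 5 (w): row=0 col=6 char='c'
After 6 ($): row=0 col=8 char='t'
After 7 (G): row=2 col=0 char='m'

Answer: m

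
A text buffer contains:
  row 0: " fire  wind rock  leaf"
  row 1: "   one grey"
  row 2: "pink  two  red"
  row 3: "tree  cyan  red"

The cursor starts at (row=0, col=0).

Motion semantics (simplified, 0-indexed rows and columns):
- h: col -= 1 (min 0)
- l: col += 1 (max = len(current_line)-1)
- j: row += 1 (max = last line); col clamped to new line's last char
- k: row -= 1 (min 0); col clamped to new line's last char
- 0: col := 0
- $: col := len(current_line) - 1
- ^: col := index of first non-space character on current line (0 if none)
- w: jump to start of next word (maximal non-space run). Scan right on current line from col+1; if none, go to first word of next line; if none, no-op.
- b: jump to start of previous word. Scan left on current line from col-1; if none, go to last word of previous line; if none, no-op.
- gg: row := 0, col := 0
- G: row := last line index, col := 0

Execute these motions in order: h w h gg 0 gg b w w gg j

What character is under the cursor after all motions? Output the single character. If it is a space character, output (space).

Answer: (space)

Derivation:
After 1 (h): row=0 col=0 char='_'
After 2 (w): row=0 col=1 char='f'
After 3 (h): row=0 col=0 char='_'
After 4 (gg): row=0 col=0 char='_'
After 5 (0): row=0 col=0 char='_'
After 6 (gg): row=0 col=0 char='_'
After 7 (b): row=0 col=0 char='_'
After 8 (w): row=0 col=1 char='f'
After 9 (w): row=0 col=7 char='w'
After 10 (gg): row=0 col=0 char='_'
After 11 (j): row=1 col=0 char='_'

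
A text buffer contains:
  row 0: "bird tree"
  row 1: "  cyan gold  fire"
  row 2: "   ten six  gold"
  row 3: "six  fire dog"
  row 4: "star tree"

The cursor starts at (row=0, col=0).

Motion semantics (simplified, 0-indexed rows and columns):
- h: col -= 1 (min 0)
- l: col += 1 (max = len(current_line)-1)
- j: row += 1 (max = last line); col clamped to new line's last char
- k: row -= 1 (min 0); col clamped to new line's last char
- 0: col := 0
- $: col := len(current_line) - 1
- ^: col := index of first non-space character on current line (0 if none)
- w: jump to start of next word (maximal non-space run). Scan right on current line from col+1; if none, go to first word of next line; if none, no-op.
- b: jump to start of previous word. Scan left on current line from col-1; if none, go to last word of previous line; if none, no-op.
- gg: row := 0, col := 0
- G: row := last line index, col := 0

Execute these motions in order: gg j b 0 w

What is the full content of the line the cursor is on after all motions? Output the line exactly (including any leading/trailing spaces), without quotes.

Answer: bird tree

Derivation:
After 1 (gg): row=0 col=0 char='b'
After 2 (j): row=1 col=0 char='_'
After 3 (b): row=0 col=5 char='t'
After 4 (0): row=0 col=0 char='b'
After 5 (w): row=0 col=5 char='t'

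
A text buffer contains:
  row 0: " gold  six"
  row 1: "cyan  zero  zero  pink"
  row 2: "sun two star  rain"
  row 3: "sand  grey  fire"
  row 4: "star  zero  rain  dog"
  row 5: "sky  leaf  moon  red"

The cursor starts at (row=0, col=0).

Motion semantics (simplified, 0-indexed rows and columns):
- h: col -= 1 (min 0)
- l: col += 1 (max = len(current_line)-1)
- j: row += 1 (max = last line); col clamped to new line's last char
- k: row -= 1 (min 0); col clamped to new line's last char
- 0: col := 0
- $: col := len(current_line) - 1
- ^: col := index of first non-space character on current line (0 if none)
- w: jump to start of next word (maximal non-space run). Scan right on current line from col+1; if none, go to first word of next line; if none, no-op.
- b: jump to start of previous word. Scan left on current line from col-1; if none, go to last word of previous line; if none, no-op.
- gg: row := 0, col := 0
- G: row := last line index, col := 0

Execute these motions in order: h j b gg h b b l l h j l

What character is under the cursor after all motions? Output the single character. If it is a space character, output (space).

After 1 (h): row=0 col=0 char='_'
After 2 (j): row=1 col=0 char='c'
After 3 (b): row=0 col=7 char='s'
After 4 (gg): row=0 col=0 char='_'
After 5 (h): row=0 col=0 char='_'
After 6 (b): row=0 col=0 char='_'
After 7 (b): row=0 col=0 char='_'
After 8 (l): row=0 col=1 char='g'
After 9 (l): row=0 col=2 char='o'
After 10 (h): row=0 col=1 char='g'
After 11 (j): row=1 col=1 char='y'
After 12 (l): row=1 col=2 char='a'

Answer: a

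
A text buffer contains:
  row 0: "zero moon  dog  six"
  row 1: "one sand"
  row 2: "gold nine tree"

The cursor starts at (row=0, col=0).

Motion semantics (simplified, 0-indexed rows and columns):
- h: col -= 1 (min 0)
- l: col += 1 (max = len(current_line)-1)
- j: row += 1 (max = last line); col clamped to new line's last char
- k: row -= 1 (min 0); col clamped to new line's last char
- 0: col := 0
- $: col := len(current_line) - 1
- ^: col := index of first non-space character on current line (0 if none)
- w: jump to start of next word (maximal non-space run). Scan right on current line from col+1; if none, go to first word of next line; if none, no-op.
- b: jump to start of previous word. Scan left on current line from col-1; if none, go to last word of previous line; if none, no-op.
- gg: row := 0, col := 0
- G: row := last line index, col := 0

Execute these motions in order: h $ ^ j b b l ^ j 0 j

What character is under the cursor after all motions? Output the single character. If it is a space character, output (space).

After 1 (h): row=0 col=0 char='z'
After 2 ($): row=0 col=18 char='x'
After 3 (^): row=0 col=0 char='z'
After 4 (j): row=1 col=0 char='o'
After 5 (b): row=0 col=16 char='s'
After 6 (b): row=0 col=11 char='d'
After 7 (l): row=0 col=12 char='o'
After 8 (^): row=0 col=0 char='z'
After 9 (j): row=1 col=0 char='o'
After 10 (0): row=1 col=0 char='o'
After 11 (j): row=2 col=0 char='g'

Answer: g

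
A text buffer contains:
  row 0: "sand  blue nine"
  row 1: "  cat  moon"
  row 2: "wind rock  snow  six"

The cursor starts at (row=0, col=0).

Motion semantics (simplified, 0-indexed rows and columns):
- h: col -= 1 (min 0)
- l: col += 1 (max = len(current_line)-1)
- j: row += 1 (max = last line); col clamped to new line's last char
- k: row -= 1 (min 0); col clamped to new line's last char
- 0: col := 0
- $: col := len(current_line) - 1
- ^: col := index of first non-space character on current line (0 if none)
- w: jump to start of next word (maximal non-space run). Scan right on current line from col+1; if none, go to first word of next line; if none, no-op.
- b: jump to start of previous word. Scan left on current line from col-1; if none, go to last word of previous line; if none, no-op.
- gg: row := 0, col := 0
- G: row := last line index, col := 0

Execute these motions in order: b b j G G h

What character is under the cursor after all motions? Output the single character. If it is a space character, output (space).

After 1 (b): row=0 col=0 char='s'
After 2 (b): row=0 col=0 char='s'
After 3 (j): row=1 col=0 char='_'
After 4 (G): row=2 col=0 char='w'
After 5 (G): row=2 col=0 char='w'
After 6 (h): row=2 col=0 char='w'

Answer: w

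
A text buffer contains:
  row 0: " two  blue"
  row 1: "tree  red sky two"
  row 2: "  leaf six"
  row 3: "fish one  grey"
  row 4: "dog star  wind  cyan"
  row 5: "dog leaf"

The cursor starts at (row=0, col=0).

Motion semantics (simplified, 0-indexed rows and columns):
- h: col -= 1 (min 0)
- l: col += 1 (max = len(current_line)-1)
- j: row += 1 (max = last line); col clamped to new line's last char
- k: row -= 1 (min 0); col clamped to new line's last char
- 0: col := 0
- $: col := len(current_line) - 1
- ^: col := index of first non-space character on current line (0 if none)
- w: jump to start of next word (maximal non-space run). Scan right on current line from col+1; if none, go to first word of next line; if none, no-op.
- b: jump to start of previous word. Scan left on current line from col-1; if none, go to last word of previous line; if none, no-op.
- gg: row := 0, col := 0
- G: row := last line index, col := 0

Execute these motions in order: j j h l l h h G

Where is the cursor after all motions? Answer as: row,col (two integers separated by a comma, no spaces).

Answer: 5,0

Derivation:
After 1 (j): row=1 col=0 char='t'
After 2 (j): row=2 col=0 char='_'
After 3 (h): row=2 col=0 char='_'
After 4 (l): row=2 col=1 char='_'
After 5 (l): row=2 col=2 char='l'
After 6 (h): row=2 col=1 char='_'
After 7 (h): row=2 col=0 char='_'
After 8 (G): row=5 col=0 char='d'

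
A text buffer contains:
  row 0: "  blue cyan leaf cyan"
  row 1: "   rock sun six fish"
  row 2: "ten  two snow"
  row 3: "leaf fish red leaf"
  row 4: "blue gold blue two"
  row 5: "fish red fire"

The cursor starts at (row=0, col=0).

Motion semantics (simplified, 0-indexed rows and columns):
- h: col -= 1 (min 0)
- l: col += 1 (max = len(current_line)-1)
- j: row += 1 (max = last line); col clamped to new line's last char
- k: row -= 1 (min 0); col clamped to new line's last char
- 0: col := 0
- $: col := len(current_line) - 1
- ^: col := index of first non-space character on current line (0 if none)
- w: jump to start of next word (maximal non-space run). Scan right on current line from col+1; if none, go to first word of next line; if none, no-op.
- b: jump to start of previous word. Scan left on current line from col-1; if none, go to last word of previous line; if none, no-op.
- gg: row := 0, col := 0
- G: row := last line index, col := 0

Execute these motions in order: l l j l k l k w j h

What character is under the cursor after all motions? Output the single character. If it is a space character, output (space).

Answer: k

Derivation:
After 1 (l): row=0 col=1 char='_'
After 2 (l): row=0 col=2 char='b'
After 3 (j): row=1 col=2 char='_'
After 4 (l): row=1 col=3 char='r'
After 5 (k): row=0 col=3 char='l'
After 6 (l): row=0 col=4 char='u'
After 7 (k): row=0 col=4 char='u'
After 8 (w): row=0 col=7 char='c'
After 9 (j): row=1 col=7 char='_'
After 10 (h): row=1 col=6 char='k'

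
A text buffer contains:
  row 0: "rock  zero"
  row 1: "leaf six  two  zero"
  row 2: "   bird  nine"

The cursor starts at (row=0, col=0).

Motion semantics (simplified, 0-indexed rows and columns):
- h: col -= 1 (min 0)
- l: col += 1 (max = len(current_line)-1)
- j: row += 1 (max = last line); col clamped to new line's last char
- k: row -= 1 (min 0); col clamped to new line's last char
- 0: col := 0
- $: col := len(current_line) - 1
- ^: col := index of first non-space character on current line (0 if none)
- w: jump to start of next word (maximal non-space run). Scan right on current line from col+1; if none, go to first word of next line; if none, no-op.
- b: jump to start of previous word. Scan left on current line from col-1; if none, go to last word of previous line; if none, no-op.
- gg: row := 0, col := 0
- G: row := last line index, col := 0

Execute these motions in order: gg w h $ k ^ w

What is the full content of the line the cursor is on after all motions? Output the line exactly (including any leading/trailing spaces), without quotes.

After 1 (gg): row=0 col=0 char='r'
After 2 (w): row=0 col=6 char='z'
After 3 (h): row=0 col=5 char='_'
After 4 ($): row=0 col=9 char='o'
After 5 (k): row=0 col=9 char='o'
After 6 (^): row=0 col=0 char='r'
After 7 (w): row=0 col=6 char='z'

Answer: rock  zero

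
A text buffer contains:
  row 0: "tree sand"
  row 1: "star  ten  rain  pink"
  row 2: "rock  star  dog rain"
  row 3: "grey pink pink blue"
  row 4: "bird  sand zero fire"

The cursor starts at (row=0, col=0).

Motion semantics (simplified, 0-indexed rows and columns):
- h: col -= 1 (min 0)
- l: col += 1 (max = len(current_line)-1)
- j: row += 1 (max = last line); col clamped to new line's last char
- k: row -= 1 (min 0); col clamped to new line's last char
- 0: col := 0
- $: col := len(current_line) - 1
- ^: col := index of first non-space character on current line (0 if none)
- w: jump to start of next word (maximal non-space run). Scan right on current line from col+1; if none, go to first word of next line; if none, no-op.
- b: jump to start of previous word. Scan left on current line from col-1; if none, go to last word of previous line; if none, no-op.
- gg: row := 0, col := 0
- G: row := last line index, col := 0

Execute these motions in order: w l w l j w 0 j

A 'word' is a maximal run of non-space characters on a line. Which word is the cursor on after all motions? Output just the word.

After 1 (w): row=0 col=5 char='s'
After 2 (l): row=0 col=6 char='a'
After 3 (w): row=1 col=0 char='s'
After 4 (l): row=1 col=1 char='t'
After 5 (j): row=2 col=1 char='o'
After 6 (w): row=2 col=6 char='s'
After 7 (0): row=2 col=0 char='r'
After 8 (j): row=3 col=0 char='g'

Answer: grey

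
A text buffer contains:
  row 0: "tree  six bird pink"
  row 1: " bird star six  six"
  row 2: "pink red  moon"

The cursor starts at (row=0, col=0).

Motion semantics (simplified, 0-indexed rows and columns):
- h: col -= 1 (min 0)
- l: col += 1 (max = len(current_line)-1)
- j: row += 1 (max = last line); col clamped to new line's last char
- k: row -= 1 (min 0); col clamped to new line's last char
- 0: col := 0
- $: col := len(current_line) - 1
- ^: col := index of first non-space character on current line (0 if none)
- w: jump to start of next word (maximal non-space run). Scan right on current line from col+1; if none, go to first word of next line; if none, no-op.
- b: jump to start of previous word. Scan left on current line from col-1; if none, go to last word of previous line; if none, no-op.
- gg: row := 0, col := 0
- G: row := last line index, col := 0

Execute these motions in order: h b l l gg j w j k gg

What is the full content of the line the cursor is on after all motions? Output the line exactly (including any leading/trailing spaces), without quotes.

Answer: tree  six bird pink

Derivation:
After 1 (h): row=0 col=0 char='t'
After 2 (b): row=0 col=0 char='t'
After 3 (l): row=0 col=1 char='r'
After 4 (l): row=0 col=2 char='e'
After 5 (gg): row=0 col=0 char='t'
After 6 (j): row=1 col=0 char='_'
After 7 (w): row=1 col=1 char='b'
After 8 (j): row=2 col=1 char='i'
After 9 (k): row=1 col=1 char='b'
After 10 (gg): row=0 col=0 char='t'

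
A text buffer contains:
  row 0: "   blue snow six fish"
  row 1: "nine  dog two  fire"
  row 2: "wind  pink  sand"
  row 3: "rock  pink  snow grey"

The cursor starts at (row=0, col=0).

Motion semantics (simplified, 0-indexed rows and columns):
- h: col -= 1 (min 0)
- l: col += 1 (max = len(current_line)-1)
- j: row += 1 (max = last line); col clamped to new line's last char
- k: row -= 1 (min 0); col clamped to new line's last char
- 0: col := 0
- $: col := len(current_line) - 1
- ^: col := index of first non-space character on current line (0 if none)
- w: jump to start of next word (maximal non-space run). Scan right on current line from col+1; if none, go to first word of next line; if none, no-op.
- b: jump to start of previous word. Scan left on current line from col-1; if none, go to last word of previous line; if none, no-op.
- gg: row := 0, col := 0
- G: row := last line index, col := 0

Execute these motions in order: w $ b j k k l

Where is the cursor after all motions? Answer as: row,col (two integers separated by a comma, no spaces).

After 1 (w): row=0 col=3 char='b'
After 2 ($): row=0 col=20 char='h'
After 3 (b): row=0 col=17 char='f'
After 4 (j): row=1 col=17 char='r'
After 5 (k): row=0 col=17 char='f'
After 6 (k): row=0 col=17 char='f'
After 7 (l): row=0 col=18 char='i'

Answer: 0,18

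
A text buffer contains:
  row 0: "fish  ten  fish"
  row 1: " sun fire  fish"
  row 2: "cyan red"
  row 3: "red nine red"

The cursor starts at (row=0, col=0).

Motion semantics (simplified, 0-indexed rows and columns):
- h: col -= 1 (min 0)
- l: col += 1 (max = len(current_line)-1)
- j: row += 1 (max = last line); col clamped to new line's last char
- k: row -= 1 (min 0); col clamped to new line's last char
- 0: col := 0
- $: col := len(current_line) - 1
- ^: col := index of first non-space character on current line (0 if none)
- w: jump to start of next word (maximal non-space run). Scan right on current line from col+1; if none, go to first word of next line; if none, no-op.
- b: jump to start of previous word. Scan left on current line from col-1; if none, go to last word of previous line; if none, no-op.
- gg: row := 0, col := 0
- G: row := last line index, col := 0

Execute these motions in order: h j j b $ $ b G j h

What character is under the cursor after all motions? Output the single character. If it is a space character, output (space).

After 1 (h): row=0 col=0 char='f'
After 2 (j): row=1 col=0 char='_'
After 3 (j): row=2 col=0 char='c'
After 4 (b): row=1 col=11 char='f'
After 5 ($): row=1 col=14 char='h'
After 6 ($): row=1 col=14 char='h'
After 7 (b): row=1 col=11 char='f'
After 8 (G): row=3 col=0 char='r'
After 9 (j): row=3 col=0 char='r'
After 10 (h): row=3 col=0 char='r'

Answer: r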